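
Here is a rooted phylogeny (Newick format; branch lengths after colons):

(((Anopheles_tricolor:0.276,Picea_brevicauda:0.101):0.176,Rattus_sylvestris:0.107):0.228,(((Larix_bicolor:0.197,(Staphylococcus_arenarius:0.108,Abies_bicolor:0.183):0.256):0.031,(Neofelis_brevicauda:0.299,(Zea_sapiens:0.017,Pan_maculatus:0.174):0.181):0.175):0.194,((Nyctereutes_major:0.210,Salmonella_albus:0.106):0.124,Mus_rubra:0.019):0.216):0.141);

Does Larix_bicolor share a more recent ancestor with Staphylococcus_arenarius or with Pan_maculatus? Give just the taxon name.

The MRCA of Larix_bicolor and Staphylococcus_arenarius subtends (Larix_bicolor,(Staphylococcus_arenarius,Abies_bicolor)) (3 taxa).
The MRCA of Larix_bicolor and Pan_maculatus subtends ((Larix_bicolor,(Staphylococcus_arenarius,Abies_bicolor)),(Neofelis_brevicauda,(Zea_sapiens,Pan_maculatus))) (6 taxa).
The first is nested inside the second, so Larix_bicolor shares a more recent common ancestor with Staphylococcus_arenarius.

Staphylococcus_arenarius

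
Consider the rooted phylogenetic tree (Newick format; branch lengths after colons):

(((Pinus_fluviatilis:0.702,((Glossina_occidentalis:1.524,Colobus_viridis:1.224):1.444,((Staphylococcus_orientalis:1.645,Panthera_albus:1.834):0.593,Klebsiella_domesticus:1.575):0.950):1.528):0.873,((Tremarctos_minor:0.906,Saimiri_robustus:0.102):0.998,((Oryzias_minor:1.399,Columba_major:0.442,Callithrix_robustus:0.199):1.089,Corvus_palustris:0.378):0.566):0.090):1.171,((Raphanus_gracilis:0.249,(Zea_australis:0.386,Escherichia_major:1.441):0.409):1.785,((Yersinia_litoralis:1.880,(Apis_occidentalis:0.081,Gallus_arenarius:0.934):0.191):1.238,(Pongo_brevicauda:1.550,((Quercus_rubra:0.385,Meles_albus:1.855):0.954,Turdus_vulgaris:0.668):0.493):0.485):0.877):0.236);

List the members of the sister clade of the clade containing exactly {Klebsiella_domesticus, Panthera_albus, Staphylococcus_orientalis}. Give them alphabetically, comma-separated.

Colobus_viridis, Glossina_occidentalis

The clade containing exactly {Klebsiella_domesticus, Panthera_albus, Staphylococcus_orientalis} attaches to the tree at the node subtending ((Glossina_occidentalis,Colobus_viridis),((Staphylococcus_orientalis,Panthera_albus),Klebsiella_domesticus)).
The other lineage descending from that same node — the sister group — is (Glossina_occidentalis,Colobus_viridis); its 2 tips in alphabetical order are the answer.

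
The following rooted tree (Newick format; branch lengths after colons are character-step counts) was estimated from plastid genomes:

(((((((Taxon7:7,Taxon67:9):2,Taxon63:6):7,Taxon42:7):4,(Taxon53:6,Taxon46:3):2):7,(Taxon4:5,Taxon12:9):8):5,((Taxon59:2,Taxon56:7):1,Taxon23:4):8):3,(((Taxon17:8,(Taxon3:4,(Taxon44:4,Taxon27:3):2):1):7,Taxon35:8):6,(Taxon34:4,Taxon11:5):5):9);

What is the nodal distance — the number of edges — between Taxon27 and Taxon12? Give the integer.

10

The MRCA of Taxon27 and Taxon12 is the root of the tree.
From Taxon27 up to that node: 6 branches. From Taxon12 up to the same node: 4 branches. Total: 6 + 4 = 10.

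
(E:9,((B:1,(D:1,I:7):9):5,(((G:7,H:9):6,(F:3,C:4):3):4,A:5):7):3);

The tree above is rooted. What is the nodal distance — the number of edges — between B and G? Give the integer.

The MRCA of B and G is the node subtending ((B,(D,I)),(((G,H),(F,C)),A)).
From B up to that node: 2 branches. From G up to the same node: 4 branches. Total: 2 + 4 = 6.

6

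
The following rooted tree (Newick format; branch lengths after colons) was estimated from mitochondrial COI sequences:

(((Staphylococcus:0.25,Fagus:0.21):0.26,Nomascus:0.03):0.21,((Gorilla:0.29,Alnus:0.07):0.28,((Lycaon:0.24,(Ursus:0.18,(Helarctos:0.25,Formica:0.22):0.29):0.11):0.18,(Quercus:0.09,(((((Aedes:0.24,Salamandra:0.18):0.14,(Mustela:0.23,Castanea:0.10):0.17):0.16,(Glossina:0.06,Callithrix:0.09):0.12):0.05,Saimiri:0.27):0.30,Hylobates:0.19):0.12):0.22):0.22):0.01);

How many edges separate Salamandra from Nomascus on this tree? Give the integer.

The MRCA of Salamandra and Nomascus is the root of the tree.
From Salamandra up to that node: 9 branches. From Nomascus up to the same node: 2 branches. Total: 9 + 2 = 11.

11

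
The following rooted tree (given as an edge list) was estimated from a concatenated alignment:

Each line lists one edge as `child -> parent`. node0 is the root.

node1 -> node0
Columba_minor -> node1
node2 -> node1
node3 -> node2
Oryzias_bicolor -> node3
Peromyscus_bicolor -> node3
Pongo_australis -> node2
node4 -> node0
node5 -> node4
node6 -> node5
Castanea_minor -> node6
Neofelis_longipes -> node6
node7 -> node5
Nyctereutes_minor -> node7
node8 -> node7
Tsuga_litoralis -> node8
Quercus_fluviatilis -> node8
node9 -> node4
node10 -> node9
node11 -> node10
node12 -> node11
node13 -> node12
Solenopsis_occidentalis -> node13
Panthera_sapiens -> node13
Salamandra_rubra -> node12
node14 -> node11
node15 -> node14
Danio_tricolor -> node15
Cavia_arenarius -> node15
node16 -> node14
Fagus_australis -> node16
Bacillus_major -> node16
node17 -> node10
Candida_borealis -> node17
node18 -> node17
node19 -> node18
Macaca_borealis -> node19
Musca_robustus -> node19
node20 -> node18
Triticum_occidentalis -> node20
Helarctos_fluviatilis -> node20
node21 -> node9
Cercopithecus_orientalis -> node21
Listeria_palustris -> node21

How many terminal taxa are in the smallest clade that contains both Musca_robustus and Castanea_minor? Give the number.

19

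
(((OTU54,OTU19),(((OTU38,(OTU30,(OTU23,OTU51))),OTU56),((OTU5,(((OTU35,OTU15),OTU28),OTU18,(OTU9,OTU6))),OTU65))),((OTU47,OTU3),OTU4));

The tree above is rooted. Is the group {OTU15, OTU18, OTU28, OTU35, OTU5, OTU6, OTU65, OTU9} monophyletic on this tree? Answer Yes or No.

Yes

The most recent common ancestor of these taxa subtends ((OTU5,(((OTU35,OTU15),OTU28),OTU18,(OTU9,OTU6))),OTU65).
That clade has exactly 8 tips — every listed taxon and nothing else — so the group is monophyletic.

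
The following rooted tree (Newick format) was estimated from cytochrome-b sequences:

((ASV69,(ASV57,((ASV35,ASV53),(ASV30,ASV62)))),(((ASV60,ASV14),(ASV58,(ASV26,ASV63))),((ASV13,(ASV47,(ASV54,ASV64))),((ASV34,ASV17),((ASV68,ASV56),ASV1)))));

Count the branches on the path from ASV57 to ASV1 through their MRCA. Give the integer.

The MRCA of ASV57 and ASV1 is the root of the tree.
From ASV57 up to that node: 3 branches. From ASV1 up to the same node: 5 branches. Total: 3 + 5 = 8.

8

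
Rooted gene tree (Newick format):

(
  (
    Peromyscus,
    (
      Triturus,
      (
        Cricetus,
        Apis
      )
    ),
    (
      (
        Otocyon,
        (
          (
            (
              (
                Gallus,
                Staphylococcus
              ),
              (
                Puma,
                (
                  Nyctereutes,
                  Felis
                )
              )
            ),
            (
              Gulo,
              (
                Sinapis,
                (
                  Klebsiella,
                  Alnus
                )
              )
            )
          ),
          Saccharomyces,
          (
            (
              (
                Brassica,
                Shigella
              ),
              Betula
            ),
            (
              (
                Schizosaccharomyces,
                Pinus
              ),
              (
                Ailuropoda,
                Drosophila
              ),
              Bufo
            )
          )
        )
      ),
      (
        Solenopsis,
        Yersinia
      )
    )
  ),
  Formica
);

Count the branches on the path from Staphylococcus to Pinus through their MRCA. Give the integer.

The MRCA of Staphylococcus and Pinus is the node subtending ((((Gallus,Staphylococcus),(Puma,(Nyctereutes,Felis))),(Gulo,(Sinapis,(Klebsiella,Alnus)))),Saccharomyces,(((Brassica,Shigella),Betula),((Schizosaccharomyces,Pinus),(Ailuropoda,Drosophila),Bufo))).
From Staphylococcus up to that node: 4 branches. From Pinus up to the same node: 4 branches. Total: 4 + 4 = 8.

8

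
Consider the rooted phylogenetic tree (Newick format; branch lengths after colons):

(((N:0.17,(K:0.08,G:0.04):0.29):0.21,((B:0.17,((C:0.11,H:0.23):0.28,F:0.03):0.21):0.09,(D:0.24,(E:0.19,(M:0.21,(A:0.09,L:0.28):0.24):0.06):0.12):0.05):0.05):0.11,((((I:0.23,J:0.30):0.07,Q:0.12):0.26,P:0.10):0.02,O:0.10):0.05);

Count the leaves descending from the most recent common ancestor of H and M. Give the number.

The MRCA of H and M is the node subtending ((B,((C,H),F)),(D,(E,(M,(A,L))))).
That clade contains 9 terminal taxa: A, B, C, D, E, F, H, L, M.

9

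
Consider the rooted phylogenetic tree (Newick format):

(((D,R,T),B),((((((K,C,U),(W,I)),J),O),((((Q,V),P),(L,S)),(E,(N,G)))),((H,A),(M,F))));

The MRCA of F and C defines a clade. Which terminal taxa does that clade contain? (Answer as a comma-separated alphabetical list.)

Tracing F: it sits inside (M,F).
Tracing C: it sits inside (K,C,U).
The smallest clade enclosing both is ((((((K,C,U),(W,I)),J),O),((((Q,V),P),(L,S)),(E,(N,G)))),((H,A),(M,F))); the answer is its 19 terminal taxa in alphabetical order.

A, C, E, F, G, H, I, J, K, L, M, N, O, P, Q, S, U, V, W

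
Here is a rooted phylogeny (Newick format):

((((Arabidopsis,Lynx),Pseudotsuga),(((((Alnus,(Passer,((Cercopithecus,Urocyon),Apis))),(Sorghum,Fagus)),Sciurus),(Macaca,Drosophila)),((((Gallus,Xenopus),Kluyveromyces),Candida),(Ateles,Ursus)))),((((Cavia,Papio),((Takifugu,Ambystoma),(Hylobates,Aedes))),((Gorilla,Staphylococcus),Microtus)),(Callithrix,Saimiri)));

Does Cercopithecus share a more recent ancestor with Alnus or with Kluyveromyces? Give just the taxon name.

The MRCA of Cercopithecus and Alnus subtends (Alnus,(Passer,((Cercopithecus,Urocyon),Apis))) (5 taxa).
The MRCA of Cercopithecus and Kluyveromyces subtends (((((Alnus,(Passer,((Cercopithecus,Urocyon),Apis))),(Sorghum,Fagus)),Sciurus),(Macaca,Drosophila)),((((Gallus,Xenopus),Kluyveromyces),Candida),(Ateles,Ursus))) (16 taxa).
The first is nested inside the second, so Cercopithecus shares a more recent common ancestor with Alnus.

Alnus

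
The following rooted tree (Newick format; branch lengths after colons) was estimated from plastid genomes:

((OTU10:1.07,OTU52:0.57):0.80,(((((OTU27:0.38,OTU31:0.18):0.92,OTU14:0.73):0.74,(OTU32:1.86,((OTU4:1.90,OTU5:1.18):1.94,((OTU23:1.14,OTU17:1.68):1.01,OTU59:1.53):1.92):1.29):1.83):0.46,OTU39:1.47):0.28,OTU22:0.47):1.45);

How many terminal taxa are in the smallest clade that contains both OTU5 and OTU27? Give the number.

9

The MRCA of OTU5 and OTU27 is the node subtending (((OTU27,OTU31),OTU14),(OTU32,((OTU4,OTU5),((OTU23,OTU17),OTU59)))).
That clade contains 9 terminal taxa: OTU14, OTU17, OTU23, OTU27, OTU31, OTU32, OTU4, OTU5, OTU59.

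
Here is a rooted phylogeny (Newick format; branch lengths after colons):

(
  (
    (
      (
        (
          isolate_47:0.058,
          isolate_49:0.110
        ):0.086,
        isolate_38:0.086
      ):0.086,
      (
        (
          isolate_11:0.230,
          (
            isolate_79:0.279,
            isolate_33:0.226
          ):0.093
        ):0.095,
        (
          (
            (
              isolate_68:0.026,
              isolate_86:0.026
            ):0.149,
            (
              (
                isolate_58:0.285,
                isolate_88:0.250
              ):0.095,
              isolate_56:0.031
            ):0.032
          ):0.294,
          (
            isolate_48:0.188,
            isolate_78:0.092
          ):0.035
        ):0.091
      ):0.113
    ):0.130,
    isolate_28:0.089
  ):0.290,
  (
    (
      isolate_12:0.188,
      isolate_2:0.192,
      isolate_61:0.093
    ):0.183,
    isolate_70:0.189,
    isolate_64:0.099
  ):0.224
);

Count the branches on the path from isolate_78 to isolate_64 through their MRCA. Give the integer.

The MRCA of isolate_78 and isolate_64 is the root of the tree.
From isolate_78 up to that node: 6 branches. From isolate_64 up to the same node: 2 branches. Total: 6 + 2 = 8.

8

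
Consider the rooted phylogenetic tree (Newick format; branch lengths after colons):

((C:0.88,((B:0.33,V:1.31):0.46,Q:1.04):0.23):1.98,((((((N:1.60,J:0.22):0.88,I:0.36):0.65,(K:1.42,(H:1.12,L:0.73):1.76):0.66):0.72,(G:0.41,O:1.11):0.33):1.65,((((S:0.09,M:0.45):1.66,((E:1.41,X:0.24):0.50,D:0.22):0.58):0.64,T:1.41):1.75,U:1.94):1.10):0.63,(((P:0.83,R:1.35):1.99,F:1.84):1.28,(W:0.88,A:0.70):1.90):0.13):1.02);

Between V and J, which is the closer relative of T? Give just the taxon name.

The MRCA of T and J subtends (((((N,J),I),(K,(H,L))),(G,O)),((((S,M),((E,X),D)),T),U)) (15 taxa).
The MRCA of T and V is the root, subtending the entire tree (24 taxa).
The first is nested inside the second, so T shares a more recent common ancestor with J.

J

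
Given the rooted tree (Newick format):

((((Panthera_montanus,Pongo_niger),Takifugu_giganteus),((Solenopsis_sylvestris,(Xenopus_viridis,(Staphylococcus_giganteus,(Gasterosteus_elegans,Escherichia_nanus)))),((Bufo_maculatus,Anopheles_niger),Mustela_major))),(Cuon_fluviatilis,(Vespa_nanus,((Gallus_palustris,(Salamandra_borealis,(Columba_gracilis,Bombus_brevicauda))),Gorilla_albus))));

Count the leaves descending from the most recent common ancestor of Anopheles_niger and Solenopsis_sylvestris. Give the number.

8

The MRCA of Anopheles_niger and Solenopsis_sylvestris is the node subtending ((Solenopsis_sylvestris,(Xenopus_viridis,(Staphylococcus_giganteus,(Gasterosteus_elegans,Escherichia_nanus)))),((Bufo_maculatus,Anopheles_niger),Mustela_major)).
That clade contains 8 terminal taxa: Anopheles_niger, Bufo_maculatus, Escherichia_nanus, Gasterosteus_elegans, Mustela_major, Solenopsis_sylvestris, Staphylococcus_giganteus, Xenopus_viridis.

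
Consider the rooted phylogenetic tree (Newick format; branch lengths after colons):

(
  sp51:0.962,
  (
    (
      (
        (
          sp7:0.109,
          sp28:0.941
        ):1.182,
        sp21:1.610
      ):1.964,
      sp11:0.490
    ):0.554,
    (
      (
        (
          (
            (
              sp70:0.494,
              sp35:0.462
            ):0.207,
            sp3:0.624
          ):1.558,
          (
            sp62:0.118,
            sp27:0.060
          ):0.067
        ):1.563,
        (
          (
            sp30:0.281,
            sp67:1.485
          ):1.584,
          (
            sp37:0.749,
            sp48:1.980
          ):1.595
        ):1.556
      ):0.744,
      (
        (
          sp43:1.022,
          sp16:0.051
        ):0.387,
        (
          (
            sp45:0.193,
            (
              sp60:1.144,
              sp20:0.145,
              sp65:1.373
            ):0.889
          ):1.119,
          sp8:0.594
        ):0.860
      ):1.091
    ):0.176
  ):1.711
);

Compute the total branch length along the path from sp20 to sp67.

9.473

The path runs sp20 → … → MRCA → … → sp67; the MRCA is the node subtending (((((sp70,sp35),sp3),(sp62,sp27)),((sp30,sp67),(sp37,sp48))),((sp43,sp16),((sp45,(sp60,sp20,sp65)),sp8))).
Branch lengths along that path: 0.145 + 0.889 + 1.119 + 0.860 + 1.091 + 0.744 + 1.556 + 1.584 + 1.485 = 9.473.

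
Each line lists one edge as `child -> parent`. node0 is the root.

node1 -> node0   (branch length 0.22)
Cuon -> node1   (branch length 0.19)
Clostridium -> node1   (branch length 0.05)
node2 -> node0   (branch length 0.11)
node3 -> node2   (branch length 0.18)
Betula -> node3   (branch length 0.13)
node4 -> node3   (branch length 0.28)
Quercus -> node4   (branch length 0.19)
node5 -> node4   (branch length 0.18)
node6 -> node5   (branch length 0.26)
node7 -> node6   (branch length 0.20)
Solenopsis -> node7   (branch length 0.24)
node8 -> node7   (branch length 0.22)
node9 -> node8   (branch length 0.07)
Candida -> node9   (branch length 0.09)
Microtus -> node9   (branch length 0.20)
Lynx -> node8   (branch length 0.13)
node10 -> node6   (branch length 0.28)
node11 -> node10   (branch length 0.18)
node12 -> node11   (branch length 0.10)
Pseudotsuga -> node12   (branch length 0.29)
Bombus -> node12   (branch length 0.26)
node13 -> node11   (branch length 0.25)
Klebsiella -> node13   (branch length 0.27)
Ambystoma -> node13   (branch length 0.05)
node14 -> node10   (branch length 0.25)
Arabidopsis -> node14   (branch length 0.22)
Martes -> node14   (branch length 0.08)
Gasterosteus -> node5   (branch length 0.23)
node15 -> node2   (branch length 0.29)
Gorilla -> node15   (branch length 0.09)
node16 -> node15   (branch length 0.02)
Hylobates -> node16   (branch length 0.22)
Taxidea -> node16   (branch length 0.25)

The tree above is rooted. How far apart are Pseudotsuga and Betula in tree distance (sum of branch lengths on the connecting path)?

1.70

The path runs Pseudotsuga → … → MRCA → … → Betula; the MRCA is the node subtending (Betula,(Quercus,(((Solenopsis,((Candida,Microtus),Lynx)),(((Pseudotsuga,Bombus),(Klebsiella,Ambystoma)),(Arabidopsis,Martes))),Gasterosteus))).
Branch lengths along that path: 0.29 + 0.10 + 0.18 + 0.28 + 0.26 + 0.18 + 0.28 + 0.13 = 1.70.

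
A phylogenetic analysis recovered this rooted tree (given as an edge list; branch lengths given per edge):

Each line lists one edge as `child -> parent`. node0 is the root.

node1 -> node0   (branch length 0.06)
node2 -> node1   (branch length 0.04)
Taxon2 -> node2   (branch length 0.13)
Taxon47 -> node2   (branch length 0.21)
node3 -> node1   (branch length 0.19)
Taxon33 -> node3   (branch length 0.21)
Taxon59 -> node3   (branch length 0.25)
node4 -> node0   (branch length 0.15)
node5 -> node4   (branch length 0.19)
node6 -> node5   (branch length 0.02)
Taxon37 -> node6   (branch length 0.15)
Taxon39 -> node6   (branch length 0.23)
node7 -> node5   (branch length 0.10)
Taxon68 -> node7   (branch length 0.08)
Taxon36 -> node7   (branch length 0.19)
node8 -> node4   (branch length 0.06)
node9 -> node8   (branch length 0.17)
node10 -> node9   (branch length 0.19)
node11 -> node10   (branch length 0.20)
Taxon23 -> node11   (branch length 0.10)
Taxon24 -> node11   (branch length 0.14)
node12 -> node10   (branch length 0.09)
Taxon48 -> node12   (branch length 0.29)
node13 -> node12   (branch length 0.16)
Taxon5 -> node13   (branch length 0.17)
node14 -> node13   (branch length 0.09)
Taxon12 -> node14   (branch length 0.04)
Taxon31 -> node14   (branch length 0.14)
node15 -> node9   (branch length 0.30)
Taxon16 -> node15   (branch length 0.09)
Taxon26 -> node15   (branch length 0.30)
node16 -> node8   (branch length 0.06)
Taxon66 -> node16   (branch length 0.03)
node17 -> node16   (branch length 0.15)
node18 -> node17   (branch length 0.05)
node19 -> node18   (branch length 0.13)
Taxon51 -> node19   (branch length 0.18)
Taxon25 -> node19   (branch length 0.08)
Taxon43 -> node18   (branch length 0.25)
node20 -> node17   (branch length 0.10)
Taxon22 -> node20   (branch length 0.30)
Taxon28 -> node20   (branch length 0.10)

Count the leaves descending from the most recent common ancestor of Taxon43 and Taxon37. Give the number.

The MRCA of Taxon43 and Taxon37 is the node subtending (((Taxon37,Taxon39),(Taxon68,Taxon36)),((((Taxon23,Taxon24),(Taxon48,(Taxon5,(Taxon12,Taxon31)))),(Taxon16,Taxon26)),(Taxon66,(((Taxon51,Taxon25),Taxon43),(Taxon22,Taxon28))))).
That clade contains 18 terminal taxa: Taxon12, Taxon16, Taxon22, Taxon23, Taxon24, Taxon25, Taxon26, Taxon28, Taxon31, Taxon36, Taxon37, Taxon39, Taxon43, Taxon48, Taxon5, Taxon51, Taxon66, Taxon68.

18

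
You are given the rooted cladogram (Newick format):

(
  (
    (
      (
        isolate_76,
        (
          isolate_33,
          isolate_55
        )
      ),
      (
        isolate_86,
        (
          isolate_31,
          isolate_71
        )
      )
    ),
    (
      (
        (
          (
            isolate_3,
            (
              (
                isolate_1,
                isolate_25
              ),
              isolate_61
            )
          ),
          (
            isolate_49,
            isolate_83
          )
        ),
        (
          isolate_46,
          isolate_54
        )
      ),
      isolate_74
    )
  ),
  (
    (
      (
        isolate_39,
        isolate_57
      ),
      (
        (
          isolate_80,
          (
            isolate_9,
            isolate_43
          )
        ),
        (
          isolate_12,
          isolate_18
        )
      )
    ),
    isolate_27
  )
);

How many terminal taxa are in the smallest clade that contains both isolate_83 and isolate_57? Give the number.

23

The MRCA of isolate_83 and isolate_57 is the root, so the clade is the entire tree.
That clade contains 23 terminal taxa: isolate_1, isolate_12, isolate_18, isolate_25, isolate_27, isolate_3, isolate_31, isolate_33, isolate_39, isolate_43, isolate_46, isolate_49, isolate_54, isolate_55, isolate_57, isolate_61, isolate_71, isolate_74, isolate_76, isolate_80, isolate_83, isolate_86, isolate_9.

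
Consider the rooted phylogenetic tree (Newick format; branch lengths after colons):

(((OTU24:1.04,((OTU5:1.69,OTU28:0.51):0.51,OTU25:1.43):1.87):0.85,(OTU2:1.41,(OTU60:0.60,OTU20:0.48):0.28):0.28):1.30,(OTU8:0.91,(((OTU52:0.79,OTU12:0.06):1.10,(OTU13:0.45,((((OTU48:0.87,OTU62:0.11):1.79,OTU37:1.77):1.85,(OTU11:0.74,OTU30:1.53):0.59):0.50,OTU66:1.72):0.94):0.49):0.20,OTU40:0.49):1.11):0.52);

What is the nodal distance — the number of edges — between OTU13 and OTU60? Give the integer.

9

The MRCA of OTU13 and OTU60 is the root of the tree.
From OTU13 up to that node: 5 branches. From OTU60 up to the same node: 4 branches. Total: 5 + 4 = 9.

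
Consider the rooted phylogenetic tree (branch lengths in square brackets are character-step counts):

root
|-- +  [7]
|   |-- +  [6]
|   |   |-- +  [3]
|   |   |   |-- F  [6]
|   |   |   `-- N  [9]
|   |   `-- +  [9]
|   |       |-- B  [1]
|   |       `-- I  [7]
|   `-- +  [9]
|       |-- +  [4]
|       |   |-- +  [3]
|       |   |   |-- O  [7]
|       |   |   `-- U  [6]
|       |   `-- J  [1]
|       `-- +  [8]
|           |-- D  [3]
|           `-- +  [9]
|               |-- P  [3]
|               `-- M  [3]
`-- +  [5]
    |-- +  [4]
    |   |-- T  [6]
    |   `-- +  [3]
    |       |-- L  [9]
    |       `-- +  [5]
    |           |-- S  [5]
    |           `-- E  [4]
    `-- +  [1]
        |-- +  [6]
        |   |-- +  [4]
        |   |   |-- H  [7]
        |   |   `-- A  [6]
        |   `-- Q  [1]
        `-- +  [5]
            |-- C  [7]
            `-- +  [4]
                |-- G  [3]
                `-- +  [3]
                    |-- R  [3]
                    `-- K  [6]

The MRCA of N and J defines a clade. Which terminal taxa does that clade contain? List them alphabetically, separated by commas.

B, D, F, I, J, M, N, O, P, U

Tracing N: it sits inside (F,N).
Tracing J: it sits inside ((O,U),J).
The smallest clade enclosing both is (((F,N),(B,I)),(((O,U),J),(D,(P,M)))); the answer is its 10 terminal taxa in alphabetical order.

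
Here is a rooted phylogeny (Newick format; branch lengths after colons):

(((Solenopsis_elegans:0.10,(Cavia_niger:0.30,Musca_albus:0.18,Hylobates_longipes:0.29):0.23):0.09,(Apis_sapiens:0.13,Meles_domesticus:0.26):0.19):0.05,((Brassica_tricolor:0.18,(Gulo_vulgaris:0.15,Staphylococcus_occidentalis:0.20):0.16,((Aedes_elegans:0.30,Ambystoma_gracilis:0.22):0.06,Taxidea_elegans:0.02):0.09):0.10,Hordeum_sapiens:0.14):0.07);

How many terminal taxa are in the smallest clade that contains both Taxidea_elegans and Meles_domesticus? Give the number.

13

The MRCA of Taxidea_elegans and Meles_domesticus is the root, so the clade is the entire tree.
That clade contains 13 terminal taxa: Aedes_elegans, Ambystoma_gracilis, Apis_sapiens, Brassica_tricolor, Cavia_niger, Gulo_vulgaris, Hordeum_sapiens, Hylobates_longipes, Meles_domesticus, Musca_albus, Solenopsis_elegans, Staphylococcus_occidentalis, Taxidea_elegans.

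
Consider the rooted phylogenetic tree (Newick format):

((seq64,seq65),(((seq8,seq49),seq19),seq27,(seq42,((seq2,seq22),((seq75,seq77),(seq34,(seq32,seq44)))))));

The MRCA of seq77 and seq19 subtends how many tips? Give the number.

12

The MRCA of seq77 and seq19 is the node subtending (((seq8,seq49),seq19),seq27,(seq42,((seq2,seq22),((seq75,seq77),(seq34,(seq32,seq44)))))).
That clade contains 12 terminal taxa: seq19, seq2, seq22, seq27, seq32, seq34, seq42, seq44, seq49, seq75, seq77, seq8.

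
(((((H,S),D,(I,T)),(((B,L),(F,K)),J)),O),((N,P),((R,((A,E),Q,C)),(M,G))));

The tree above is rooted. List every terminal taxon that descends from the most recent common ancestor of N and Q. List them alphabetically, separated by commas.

Tracing N: it sits inside (N,P).
Tracing Q: it sits inside ((A,E),Q,C).
The smallest clade enclosing both is ((N,P),((R,((A,E),Q,C)),(M,G))); the answer is its 9 terminal taxa in alphabetical order.

A, C, E, G, M, N, P, Q, R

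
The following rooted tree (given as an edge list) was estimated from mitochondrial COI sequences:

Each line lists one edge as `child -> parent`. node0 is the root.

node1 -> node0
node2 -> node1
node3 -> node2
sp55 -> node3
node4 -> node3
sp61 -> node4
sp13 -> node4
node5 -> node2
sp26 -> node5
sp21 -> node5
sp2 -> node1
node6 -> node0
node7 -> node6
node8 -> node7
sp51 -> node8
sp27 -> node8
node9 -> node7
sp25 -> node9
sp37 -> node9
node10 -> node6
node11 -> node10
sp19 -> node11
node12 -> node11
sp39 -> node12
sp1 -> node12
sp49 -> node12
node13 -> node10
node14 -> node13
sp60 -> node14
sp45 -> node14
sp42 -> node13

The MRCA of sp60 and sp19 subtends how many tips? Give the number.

The MRCA of sp60 and sp19 is the node subtending ((sp19,(sp39,sp1,sp49)),((sp60,sp45),sp42)).
That clade contains 7 terminal taxa: sp1, sp19, sp39, sp42, sp45, sp49, sp60.

7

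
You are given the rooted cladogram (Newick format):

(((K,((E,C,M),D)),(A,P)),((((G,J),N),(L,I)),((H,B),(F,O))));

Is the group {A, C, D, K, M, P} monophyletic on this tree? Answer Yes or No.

The MRCA of the listed taxa subtends ((K,((E,C,M),D)),(A,P)).
That clade also contains E, which is not in the proposed group, so the group is not monophyletic.

No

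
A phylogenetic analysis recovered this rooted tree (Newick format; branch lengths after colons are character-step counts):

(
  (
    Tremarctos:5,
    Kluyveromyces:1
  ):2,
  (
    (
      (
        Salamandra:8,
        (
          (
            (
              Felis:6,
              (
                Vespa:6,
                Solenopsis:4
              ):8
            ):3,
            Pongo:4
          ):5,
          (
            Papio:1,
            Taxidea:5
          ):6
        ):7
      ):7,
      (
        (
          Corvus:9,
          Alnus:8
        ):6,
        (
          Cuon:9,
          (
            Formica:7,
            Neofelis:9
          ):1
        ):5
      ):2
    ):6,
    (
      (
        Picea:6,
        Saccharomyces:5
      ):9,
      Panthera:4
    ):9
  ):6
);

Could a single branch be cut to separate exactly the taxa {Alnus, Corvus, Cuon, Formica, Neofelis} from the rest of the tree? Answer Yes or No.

The most recent common ancestor of these taxa subtends ((Corvus,Alnus),(Cuon,(Formica,Neofelis))).
That clade has exactly 5 tips — every listed taxon and nothing else — so the group is monophyletic.

Yes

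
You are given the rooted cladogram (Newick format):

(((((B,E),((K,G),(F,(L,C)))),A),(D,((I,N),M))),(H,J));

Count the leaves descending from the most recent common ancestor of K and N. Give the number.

The MRCA of K and N is the node subtending ((((B,E),((K,G),(F,(L,C)))),A),(D,((I,N),M))).
That clade contains 12 terminal taxa: A, B, C, D, E, F, G, I, K, L, M, N.

12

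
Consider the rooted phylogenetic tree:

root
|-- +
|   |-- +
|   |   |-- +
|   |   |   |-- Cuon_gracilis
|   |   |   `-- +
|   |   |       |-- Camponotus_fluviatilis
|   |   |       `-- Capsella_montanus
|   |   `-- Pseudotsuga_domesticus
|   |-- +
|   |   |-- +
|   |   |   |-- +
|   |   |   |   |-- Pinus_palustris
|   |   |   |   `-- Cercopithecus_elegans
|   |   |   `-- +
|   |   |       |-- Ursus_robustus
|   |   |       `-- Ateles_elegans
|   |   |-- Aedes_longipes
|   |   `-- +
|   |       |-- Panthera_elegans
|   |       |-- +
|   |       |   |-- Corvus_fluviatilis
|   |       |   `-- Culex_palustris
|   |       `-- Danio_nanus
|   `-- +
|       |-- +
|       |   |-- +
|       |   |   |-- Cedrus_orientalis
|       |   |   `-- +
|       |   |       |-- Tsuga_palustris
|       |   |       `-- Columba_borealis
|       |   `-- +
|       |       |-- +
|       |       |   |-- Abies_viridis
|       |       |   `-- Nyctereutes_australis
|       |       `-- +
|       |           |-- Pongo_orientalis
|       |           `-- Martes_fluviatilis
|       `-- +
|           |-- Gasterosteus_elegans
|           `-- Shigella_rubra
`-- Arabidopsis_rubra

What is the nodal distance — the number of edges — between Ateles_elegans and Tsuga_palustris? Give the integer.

The MRCA of Ateles_elegans and Tsuga_palustris is the node subtending (((Cuon_gracilis,(Camponotus_fluviatilis,Capsella_montanus)),Pseudotsuga_domesticus),(((Pinus_palustris,Cercopithecus_elegans),(Ursus_robustus,Ateles_elegans)),Aedes_longipes,(Panthera_elegans,(Corvus_fluviatilis,Culex_palustris),Danio_nanus)),(((Cedrus_orientalis,(Tsuga_palustris,Columba_borealis)),((Abies_viridis,Nyctereutes_australis),(Pongo_orientalis,Martes_fluviatilis))),(Gasterosteus_elegans,Shigella_rubra))).
From Ateles_elegans up to that node: 4 branches. From Tsuga_palustris up to the same node: 5 branches. Total: 4 + 5 = 9.

9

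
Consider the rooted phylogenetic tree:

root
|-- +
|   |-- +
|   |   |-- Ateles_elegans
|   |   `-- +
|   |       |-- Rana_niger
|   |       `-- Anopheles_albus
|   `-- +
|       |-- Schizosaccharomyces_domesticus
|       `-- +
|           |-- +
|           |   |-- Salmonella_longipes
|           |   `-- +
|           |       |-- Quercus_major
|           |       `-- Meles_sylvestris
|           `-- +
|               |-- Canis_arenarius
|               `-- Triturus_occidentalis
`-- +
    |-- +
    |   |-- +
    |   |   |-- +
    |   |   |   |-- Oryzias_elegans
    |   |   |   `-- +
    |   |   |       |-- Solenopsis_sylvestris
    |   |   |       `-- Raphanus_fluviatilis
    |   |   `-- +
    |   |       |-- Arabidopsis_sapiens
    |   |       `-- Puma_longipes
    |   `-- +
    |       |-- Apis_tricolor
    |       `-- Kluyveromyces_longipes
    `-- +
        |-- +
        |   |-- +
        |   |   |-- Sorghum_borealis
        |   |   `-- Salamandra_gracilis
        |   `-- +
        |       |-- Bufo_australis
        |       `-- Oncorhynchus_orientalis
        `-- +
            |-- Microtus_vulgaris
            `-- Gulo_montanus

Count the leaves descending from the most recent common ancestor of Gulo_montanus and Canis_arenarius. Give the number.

22

The MRCA of Gulo_montanus and Canis_arenarius is the root, so the clade is the entire tree.
That clade contains 22 terminal taxa: Anopheles_albus, Apis_tricolor, Arabidopsis_sapiens, Ateles_elegans, Bufo_australis, Canis_arenarius, Gulo_montanus, Kluyveromyces_longipes, Meles_sylvestris, Microtus_vulgaris, Oncorhynchus_orientalis, Oryzias_elegans, Puma_longipes, Quercus_major, Rana_niger, Raphanus_fluviatilis, Salamandra_gracilis, Salmonella_longipes, Schizosaccharomyces_domesticus, Solenopsis_sylvestris, Sorghum_borealis, Triturus_occidentalis.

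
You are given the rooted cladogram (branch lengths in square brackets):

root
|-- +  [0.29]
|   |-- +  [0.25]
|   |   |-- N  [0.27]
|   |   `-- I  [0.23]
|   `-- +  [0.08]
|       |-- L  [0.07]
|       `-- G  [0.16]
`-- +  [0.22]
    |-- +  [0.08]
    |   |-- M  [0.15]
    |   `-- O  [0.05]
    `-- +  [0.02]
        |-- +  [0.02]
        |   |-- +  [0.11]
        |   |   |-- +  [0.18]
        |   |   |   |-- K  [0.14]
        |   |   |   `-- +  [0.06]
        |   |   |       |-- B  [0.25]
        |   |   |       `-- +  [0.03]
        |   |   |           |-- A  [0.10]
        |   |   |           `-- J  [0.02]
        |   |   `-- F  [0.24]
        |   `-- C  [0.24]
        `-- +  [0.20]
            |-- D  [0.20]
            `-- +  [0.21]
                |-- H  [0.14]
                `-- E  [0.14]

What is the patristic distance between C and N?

1.31

The path runs C → … → MRCA → … → N; the MRCA is the root of the tree.
Branch lengths along that path: 0.24 + 0.02 + 0.02 + 0.22 + 0.29 + 0.25 + 0.27 = 1.31.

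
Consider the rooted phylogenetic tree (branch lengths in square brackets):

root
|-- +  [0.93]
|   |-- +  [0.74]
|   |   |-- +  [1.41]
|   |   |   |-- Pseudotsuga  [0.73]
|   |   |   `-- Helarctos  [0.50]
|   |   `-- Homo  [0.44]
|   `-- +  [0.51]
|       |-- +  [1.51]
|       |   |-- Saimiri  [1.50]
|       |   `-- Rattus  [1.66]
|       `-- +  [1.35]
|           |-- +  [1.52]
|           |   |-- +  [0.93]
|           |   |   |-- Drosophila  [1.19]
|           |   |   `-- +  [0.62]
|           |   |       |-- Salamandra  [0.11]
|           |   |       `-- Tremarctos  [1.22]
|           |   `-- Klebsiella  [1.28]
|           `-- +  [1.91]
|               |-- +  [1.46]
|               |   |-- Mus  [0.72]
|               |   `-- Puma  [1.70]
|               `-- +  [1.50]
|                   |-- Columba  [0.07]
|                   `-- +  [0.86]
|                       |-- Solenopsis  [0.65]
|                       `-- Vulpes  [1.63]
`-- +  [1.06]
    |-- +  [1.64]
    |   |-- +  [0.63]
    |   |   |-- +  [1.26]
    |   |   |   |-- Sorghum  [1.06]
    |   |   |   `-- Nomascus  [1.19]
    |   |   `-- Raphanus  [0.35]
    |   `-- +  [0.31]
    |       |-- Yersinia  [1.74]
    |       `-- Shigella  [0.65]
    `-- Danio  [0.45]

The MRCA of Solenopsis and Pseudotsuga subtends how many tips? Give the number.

The MRCA of Solenopsis and Pseudotsuga is the node subtending (((Pseudotsuga,Helarctos),Homo),((Saimiri,Rattus),(((Drosophila,(Salamandra,Tremarctos)),Klebsiella),((Mus,Puma),(Columba,(Solenopsis,Vulpes)))))).
That clade contains 14 terminal taxa: Columba, Drosophila, Helarctos, Homo, Klebsiella, Mus, Pseudotsuga, Puma, Rattus, Saimiri, Salamandra, Solenopsis, Tremarctos, Vulpes.

14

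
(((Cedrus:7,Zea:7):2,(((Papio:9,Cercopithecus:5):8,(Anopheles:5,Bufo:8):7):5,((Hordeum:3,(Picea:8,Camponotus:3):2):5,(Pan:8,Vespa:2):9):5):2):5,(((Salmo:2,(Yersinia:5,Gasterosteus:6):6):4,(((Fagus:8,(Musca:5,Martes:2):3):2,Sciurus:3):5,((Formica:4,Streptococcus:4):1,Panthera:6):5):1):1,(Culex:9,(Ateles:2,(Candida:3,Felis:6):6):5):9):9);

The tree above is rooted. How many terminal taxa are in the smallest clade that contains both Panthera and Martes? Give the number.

The MRCA of Panthera and Martes is the node subtending (((Fagus,(Musca,Martes)),Sciurus),((Formica,Streptococcus),Panthera)).
That clade contains 7 terminal taxa: Fagus, Formica, Martes, Musca, Panthera, Sciurus, Streptococcus.

7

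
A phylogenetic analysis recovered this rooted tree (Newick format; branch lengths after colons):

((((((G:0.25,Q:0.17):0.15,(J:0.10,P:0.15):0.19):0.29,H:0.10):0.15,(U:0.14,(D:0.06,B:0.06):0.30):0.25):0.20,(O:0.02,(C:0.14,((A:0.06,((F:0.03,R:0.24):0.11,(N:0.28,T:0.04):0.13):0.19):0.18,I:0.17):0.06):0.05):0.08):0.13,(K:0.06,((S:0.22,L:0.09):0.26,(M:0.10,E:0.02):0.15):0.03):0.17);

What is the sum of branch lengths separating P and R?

1.89

The path runs P → … → MRCA → … → R; the MRCA is the node subtending (((((G,Q),(J,P)),H),(U,(D,B))),(O,(C,((A,((F,R),(N,T))),I)))).
Branch lengths along that path: 0.15 + 0.19 + 0.29 + 0.15 + 0.20 + 0.08 + 0.05 + 0.06 + 0.18 + 0.19 + 0.11 + 0.24 = 1.89.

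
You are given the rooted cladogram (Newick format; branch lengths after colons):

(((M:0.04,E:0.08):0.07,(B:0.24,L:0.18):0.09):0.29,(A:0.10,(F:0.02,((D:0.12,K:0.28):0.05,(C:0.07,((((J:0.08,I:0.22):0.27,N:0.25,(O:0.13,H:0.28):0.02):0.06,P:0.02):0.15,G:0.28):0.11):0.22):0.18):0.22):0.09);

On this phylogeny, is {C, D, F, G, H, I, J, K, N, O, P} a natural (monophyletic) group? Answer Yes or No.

The most recent common ancestor of these taxa subtends (F,((D,K),(C,((((J,I),N,(O,H)),P),G)))).
That clade has exactly 11 tips — every listed taxon and nothing else — so the group is monophyletic.

Yes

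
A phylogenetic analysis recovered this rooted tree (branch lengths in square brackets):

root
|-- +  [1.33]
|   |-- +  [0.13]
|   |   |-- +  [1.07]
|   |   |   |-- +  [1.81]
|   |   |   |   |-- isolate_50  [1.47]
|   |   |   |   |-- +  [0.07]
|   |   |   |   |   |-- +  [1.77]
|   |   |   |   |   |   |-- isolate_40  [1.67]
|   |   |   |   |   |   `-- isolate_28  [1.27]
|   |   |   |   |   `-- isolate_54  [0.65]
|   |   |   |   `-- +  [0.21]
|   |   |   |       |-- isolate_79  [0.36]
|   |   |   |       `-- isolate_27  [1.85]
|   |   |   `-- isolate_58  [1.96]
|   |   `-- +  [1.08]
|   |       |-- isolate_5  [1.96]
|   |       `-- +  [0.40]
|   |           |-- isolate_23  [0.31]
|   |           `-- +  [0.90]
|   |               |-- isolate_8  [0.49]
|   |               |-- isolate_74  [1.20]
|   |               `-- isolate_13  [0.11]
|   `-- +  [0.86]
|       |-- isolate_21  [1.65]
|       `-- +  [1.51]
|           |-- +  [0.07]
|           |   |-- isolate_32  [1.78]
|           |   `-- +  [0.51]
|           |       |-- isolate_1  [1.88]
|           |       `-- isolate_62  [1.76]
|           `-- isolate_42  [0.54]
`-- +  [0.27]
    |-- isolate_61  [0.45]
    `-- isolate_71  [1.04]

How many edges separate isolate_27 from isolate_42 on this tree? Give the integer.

The MRCA of isolate_27 and isolate_42 is the node subtending ((((isolate_50,((isolate_40,isolate_28),isolate_54),(isolate_79,isolate_27)),isolate_58),(isolate_5,(isolate_23,(isolate_8,isolate_74,isolate_13)))),(isolate_21,((isolate_32,(isolate_1,isolate_62)),isolate_42))).
From isolate_27 up to that node: 5 branches. From isolate_42 up to the same node: 3 branches. Total: 5 + 3 = 8.

8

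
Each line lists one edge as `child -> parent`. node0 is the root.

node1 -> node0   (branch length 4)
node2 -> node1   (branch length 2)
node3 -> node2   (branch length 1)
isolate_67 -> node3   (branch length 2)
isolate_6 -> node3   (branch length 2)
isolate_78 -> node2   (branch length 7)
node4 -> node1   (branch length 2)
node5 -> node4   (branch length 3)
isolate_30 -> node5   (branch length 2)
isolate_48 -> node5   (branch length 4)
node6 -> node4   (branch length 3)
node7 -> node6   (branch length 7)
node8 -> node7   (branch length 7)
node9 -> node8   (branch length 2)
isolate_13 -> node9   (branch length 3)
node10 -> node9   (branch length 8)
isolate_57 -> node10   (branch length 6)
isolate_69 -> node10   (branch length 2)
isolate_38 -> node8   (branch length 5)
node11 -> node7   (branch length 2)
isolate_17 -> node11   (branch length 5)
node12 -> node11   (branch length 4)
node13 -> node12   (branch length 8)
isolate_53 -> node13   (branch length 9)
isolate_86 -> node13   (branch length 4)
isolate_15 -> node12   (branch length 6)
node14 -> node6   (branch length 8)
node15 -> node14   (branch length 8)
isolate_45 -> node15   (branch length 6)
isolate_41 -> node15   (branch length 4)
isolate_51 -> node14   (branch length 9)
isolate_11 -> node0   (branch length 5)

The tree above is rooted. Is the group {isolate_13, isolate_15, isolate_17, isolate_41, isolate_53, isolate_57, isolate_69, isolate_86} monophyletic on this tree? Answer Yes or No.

No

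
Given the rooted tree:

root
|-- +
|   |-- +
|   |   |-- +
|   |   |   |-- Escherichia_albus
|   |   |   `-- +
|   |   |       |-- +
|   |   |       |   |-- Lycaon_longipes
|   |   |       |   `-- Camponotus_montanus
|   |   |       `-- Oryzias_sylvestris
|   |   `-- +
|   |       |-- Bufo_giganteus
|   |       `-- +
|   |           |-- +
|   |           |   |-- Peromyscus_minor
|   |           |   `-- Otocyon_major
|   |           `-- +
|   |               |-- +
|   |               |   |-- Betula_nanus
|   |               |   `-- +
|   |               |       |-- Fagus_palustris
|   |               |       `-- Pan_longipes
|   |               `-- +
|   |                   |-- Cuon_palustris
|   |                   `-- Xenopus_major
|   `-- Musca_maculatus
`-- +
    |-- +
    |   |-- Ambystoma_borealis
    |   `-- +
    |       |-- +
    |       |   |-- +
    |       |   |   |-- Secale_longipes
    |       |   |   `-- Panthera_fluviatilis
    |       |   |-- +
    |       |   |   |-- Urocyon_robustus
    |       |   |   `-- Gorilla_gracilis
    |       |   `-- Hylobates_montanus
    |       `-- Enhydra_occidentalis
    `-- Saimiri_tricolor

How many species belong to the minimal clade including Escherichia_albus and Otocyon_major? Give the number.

The MRCA of Escherichia_albus and Otocyon_major is the node subtending ((Escherichia_albus,((Lycaon_longipes,Camponotus_montanus),Oryzias_sylvestris)),(Bufo_giganteus,((Peromyscus_minor,Otocyon_major),((Betula_nanus,(Fagus_palustris,Pan_longipes)),(Cuon_palustris,Xenopus_major))))).
That clade contains 12 terminal taxa: Betula_nanus, Bufo_giganteus, Camponotus_montanus, Cuon_palustris, Escherichia_albus, Fagus_palustris, Lycaon_longipes, Oryzias_sylvestris, Otocyon_major, Pan_longipes, Peromyscus_minor, Xenopus_major.

12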